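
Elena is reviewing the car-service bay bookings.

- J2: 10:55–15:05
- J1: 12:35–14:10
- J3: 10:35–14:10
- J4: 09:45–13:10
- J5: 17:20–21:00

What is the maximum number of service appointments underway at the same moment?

Walk through starts and ends in time order (an end at T is processed before a start at T):
09:45 start J4 → 1
10:35 start J3 → 2
10:55 start J2 → 3
12:35 start J1 → 4
13:10 end J4 → 3
14:10 end J1 → 2
14:10 end J3 → 1
15:05 end J2 → 0
17:20 start J5 → 1
21:00 end J5 → 0
Peak is 4, at 12:35 (J1, J2, J3, J4).

4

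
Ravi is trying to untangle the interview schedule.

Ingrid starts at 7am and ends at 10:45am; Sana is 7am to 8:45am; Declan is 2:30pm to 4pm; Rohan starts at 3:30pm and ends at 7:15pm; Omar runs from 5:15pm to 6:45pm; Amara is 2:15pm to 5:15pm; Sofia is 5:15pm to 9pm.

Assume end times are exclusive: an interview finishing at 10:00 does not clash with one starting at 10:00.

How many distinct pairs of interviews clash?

Sorted by start: Ingrid, Sana, Amara, Declan, Rohan, Omar, Sofia.
Sana starts before Ingrid ends → Ingrid and Sana overlap.
Amara starts after Ingrid ends, so nothing later overlaps Ingrid either.
Amara starts after Sana ends, so nothing later overlaps Sana either.
Declan starts before Amara ends → Amara and Declan overlap.
Rohan starts before Amara ends → Amara and Rohan overlap.
Omar starts exactly when Amara ends (back-to-back, no overlap), so nothing later overlaps Amara either.
Rohan starts before Declan ends → Declan and Rohan overlap.
Omar starts after Declan ends, so nothing later overlaps Declan either.
Omar starts before Rohan ends → Rohan and Omar overlap.
Sofia starts before Rohan ends → Rohan and Sofia overlap.
Sofia starts before Omar ends → Omar and Sofia overlap.
Overlapping pairs: Amara & Declan, Amara & Rohan, Declan & Rohan, Ingrid & Sana, Omar & Rohan, Omar & Sofia, Rohan & Sofia — 7 in total.

7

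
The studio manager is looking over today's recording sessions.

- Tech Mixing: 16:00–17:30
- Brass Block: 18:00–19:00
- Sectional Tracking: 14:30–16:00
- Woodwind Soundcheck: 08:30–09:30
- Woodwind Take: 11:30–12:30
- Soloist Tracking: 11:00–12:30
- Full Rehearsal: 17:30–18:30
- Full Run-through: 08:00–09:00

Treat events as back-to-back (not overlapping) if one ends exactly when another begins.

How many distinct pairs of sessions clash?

Sorted by start: Full Run-through, Woodwind Soundcheck, Soloist Tracking, Woodwind Take, Sectional Tracking, Tech Mixing, Full Rehearsal, Brass Block.
Woodwind Soundcheck starts before Full Run-through ends → Full Run-through and Woodwind Soundcheck overlap.
Soloist Tracking starts after Full Run-through ends — done with Full Run-through.
Soloist Tracking starts after Woodwind Soundcheck ends — done with Woodwind Soundcheck.
Woodwind Take starts before Soloist Tracking ends → Soloist Tracking and Woodwind Take overlap.
Sectional Tracking starts after Soloist Tracking ends — done with Soloist Tracking.
Sectional Tracking starts after Woodwind Take ends — done with Woodwind Take.
Tech Mixing starts exactly when Sectional Tracking ends (back-to-back, no overlap) — done with Sectional Tracking.
Full Rehearsal starts exactly when Tech Mixing ends (back-to-back, no overlap) — done with Tech Mixing.
Brass Block starts before Full Rehearsal ends → Full Rehearsal and Brass Block overlap.
Overlapping pairs: Brass Block & Full Rehearsal, Full Run-through & Woodwind Soundcheck, Soloist Tracking & Woodwind Take — 3 in total.

3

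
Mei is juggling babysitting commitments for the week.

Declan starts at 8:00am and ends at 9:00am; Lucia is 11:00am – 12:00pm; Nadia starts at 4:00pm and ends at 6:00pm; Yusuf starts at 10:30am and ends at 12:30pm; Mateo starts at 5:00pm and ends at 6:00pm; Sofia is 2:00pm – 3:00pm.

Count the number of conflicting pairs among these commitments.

Sorted by start: Declan, Yusuf, Lucia, Sofia, Nadia, Mateo.
Yusuf starts after Declan ends; Declan is clear from here.
Lucia starts before Yusuf ends → Yusuf and Lucia overlap.
Sofia starts after Yusuf ends; Yusuf is clear from here.
Sofia starts after Lucia ends; Lucia is clear from here.
Nadia starts after Sofia ends; Sofia is clear from here.
Mateo starts before Nadia ends → Nadia and Mateo overlap.
Overlapping pairs: Lucia & Yusuf, Mateo & Nadia — 2 in total.

2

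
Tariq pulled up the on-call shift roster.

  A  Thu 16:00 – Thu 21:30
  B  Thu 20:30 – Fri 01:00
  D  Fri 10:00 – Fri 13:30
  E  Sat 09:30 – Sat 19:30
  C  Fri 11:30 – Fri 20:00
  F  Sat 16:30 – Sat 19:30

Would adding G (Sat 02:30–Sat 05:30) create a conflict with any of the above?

A: ends Thu 21:30 at or before G starts Sat 02:30 → clear.
B: ends Fri 01:00 at or before G starts Sat 02:30 → clear.
D: ends Fri 13:30 at or before G starts Sat 02:30 → clear.
C: ends Fri 20:00 at or before G starts Sat 02:30 → clear.
E: starts Sat 09:30 at or after G ends Sat 05:30 → clear.
F: starts Sat 16:30 at or after G ends Sat 05:30 → clear.

No — it doesn't clash with anything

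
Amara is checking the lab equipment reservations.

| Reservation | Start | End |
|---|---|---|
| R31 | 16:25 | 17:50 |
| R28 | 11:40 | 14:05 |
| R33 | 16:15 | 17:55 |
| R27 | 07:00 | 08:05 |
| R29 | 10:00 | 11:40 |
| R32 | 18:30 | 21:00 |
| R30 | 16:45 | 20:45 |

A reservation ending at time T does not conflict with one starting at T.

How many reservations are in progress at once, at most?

Sort all start/end points and keep a running count:
07:00 start R27 → 1
08:05 end R27 → 0
10:00 start R29 → 1
11:40 end R29 → 0
11:40 start R28 → 1
14:05 end R28 → 0
16:15 start R33 → 1
16:25 start R31 → 2
16:45 start R30 → 3
17:50 end R31 → 2
17:55 end R33 → 1
18:30 start R32 → 2
20:45 end R30 → 1
21:00 end R32 → 0
Peak is 3, at 16:45 (R30, R31, R33).

3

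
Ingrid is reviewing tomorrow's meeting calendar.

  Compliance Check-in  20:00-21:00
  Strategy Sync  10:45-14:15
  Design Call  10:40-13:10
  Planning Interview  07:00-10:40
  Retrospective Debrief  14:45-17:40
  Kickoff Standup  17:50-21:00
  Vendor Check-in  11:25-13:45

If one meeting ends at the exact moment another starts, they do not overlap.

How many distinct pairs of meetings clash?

4

Sorted by start: Planning Interview, Design Call, Strategy Sync, Vendor Check-in, Retrospective Debrief, Kickoff Standup, Compliance Check-in.
Design Call starts exactly when Planning Interview ends (back-to-back, no overlap); Planning Interview is clear from here.
Strategy Sync starts before Design Call ends → Design Call and Strategy Sync overlap.
Vendor Check-in starts before Design Call ends → Design Call and Vendor Check-in overlap.
Retrospective Debrief starts after Design Call ends; Design Call is clear from here.
Vendor Check-in starts before Strategy Sync ends → Strategy Sync and Vendor Check-in overlap.
Retrospective Debrief starts after Strategy Sync ends; Strategy Sync is clear from here.
Retrospective Debrief starts after Vendor Check-in ends; Vendor Check-in is clear from here.
Kickoff Standup starts after Retrospective Debrief ends; Retrospective Debrief is clear from here.
Compliance Check-in starts before Kickoff Standup ends → Kickoff Standup and Compliance Check-in overlap.
Overlapping pairs: Compliance Check-in & Kickoff Standup, Design Call & Strategy Sync, Design Call & Vendor Check-in, Strategy Sync & Vendor Check-in — 4 in total.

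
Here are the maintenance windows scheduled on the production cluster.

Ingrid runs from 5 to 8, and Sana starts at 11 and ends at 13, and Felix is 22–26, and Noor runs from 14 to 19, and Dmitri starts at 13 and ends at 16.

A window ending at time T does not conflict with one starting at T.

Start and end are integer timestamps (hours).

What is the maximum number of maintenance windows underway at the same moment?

Sweep the timeline, counting +1 at each start and −1 at each end (ends before starts at a tie):
5 start Ingrid → 1
8 end Ingrid → 0
11 start Sana → 1
13 end Sana → 0
13 start Dmitri → 1
14 start Noor → 2
16 end Dmitri → 1
19 end Noor → 0
22 start Felix → 1
26 end Felix → 0
Peak is 2, at 14 (Dmitri, Noor).

2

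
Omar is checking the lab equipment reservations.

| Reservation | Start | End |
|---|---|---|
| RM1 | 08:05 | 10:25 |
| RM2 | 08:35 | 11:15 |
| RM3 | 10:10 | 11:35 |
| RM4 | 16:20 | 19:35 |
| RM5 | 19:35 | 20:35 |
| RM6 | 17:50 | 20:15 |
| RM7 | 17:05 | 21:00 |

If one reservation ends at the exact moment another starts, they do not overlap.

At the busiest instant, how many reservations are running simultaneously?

3

Walk through starts and ends in time order (an end at T is processed before a start at T):
08:05 start RM1 → 1
08:35 start RM2 → 2
10:10 start RM3 → 3
10:25 end RM1 → 2
11:15 end RM2 → 1
11:35 end RM3 → 0
16:20 start RM4 → 1
17:05 start RM7 → 2
17:50 start RM6 → 3
19:35 end RM4 → 2
19:35 start RM5 → 3
20:15 end RM6 → 2
20:35 end RM5 → 1
21:00 end RM7 → 0
Peak is 3, at 10:10 (RM1, RM2, RM3).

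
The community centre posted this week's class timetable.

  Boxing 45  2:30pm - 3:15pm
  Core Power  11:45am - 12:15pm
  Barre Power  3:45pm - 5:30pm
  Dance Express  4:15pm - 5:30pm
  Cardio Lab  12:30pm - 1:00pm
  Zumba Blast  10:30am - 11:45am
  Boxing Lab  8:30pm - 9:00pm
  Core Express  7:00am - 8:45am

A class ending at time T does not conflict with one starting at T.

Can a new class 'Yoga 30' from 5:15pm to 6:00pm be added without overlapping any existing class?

Core Express: ends 8:45am at or before Yoga 30 starts 5:15pm → clear.
Zumba Blast: ends 11:45am at or before Yoga 30 starts 5:15pm → clear.
Core Power: ends 12:15pm at or before Yoga 30 starts 5:15pm → clear.
Cardio Lab: ends 1:00pm at or before Yoga 30 starts 5:15pm → clear.
Boxing 45: ends 3:15pm at or before Yoga 30 starts 5:15pm → clear.
Barre Power: starts 3:45pm before Yoga 30 ends 6:00pm, and ends 5:30pm after Yoga 30 starts 5:15pm → overlap.
Dance Express: starts 4:15pm before Yoga 30 ends 6:00pm, and ends 5:30pm after Yoga 30 starts 5:15pm → overlap.
Boxing Lab: starts 8:30pm at or after Yoga 30 ends 6:00pm → clear.
Yoga 30 overlaps Barre Power, Dance Express.

No — it overlaps Barre Power, Dance Express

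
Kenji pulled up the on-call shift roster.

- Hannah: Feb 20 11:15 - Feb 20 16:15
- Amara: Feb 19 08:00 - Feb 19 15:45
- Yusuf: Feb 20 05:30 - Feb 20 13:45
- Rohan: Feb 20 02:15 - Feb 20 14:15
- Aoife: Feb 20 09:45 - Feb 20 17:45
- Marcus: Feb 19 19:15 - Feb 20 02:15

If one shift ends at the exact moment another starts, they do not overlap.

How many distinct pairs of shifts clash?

6

Sorted by start: Amara, Marcus, Rohan, Yusuf, Aoife, Hannah.
Marcus starts after Amara ends, so nothing later overlaps Amara either.
Rohan starts exactly when Marcus ends (back-to-back, no overlap), so nothing later overlaps Marcus either.
Yusuf starts before Rohan ends → Rohan and Yusuf overlap.
Aoife starts before Rohan ends → Rohan and Aoife overlap.
Hannah starts before Rohan ends → Rohan and Hannah overlap.
Aoife starts before Yusuf ends → Yusuf and Aoife overlap.
Hannah starts before Yusuf ends → Yusuf and Hannah overlap.
Hannah starts before Aoife ends → Aoife and Hannah overlap.
Overlapping pairs: Aoife & Hannah, Aoife & Rohan, Aoife & Yusuf, Hannah & Rohan, Hannah & Yusuf, Rohan & Yusuf — 6 in total.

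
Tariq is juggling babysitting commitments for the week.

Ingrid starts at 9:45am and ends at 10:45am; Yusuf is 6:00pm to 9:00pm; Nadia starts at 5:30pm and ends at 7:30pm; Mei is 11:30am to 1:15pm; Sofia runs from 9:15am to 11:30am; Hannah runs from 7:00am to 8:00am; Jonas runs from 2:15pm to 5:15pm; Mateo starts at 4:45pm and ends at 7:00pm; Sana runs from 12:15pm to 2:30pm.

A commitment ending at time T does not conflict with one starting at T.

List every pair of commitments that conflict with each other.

Ingrid & Sofia, Jonas & Mateo, Jonas & Sana, Mateo & Nadia, Mateo & Yusuf, Mei & Sana, Nadia & Yusuf

Two intervals overlap when each starts before the other ends.
Sorted by start: Hannah, Sofia, Ingrid, Mei, Sana, Jonas, Mateo, Nadia, Yusuf.
Sofia starts after Hannah ends, so Hannah has no further overlaps.
Ingrid starts before Sofia ends → Sofia and Ingrid overlap.
Mei starts exactly when Sofia ends (back-to-back, no overlap), so Sofia has no further overlaps.
Mei starts after Ingrid ends, so Ingrid has no further overlaps.
Sana starts before Mei ends → Mei and Sana overlap.
Jonas starts after Mei ends, so Mei has no further overlaps.
Jonas starts before Sana ends → Sana and Jonas overlap.
Mateo starts after Sana ends, so Sana has no further overlaps.
Mateo starts before Jonas ends → Jonas and Mateo overlap.
Nadia starts after Jonas ends, so Jonas has no further overlaps.
Nadia starts before Mateo ends → Mateo and Nadia overlap.
Yusuf starts before Mateo ends → Mateo and Yusuf overlap.
Yusuf starts before Nadia ends → Nadia and Yusuf overlap.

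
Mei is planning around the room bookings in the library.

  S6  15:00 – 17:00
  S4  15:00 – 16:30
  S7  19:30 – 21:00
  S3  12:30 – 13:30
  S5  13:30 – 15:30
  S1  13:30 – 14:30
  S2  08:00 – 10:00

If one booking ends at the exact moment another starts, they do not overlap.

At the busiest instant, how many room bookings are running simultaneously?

Sort all start/end points and keep a running count:
08:00 start S2 → 1
10:00 end S2 → 0
12:30 start S3 → 1
13:30 end S3 → 0
13:30 start S1 → 1
13:30 start S5 → 2
14:30 end S1 → 1
15:00 start S4 → 2
15:00 start S6 → 3
15:30 end S5 → 2
16:30 end S4 → 1
17:00 end S6 → 0
19:30 start S7 → 1
21:00 end S7 → 0
Peak is 3, at 15:00 (S4, S5, S6).

3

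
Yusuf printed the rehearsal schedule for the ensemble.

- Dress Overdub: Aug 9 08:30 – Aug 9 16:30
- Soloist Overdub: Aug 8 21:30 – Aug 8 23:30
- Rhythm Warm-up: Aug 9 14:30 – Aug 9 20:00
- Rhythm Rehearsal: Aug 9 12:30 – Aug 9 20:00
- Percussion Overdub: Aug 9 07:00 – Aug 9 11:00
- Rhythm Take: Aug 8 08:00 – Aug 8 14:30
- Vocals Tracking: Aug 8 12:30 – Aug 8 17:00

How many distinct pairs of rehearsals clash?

Two intervals overlap when each starts before the other ends.
Sorted by start: Rhythm Take, Vocals Tracking, Soloist Overdub, Percussion Overdub, Dress Overdub, Rhythm Rehearsal, Rhythm Warm-up.
Vocals Tracking starts before Rhythm Take ends → Rhythm Take and Vocals Tracking overlap.
Soloist Overdub starts after Rhythm Take ends, so nothing later overlaps Rhythm Take either.
Soloist Overdub starts after Vocals Tracking ends, so nothing later overlaps Vocals Tracking either.
Percussion Overdub starts after Soloist Overdub ends, so nothing later overlaps Soloist Overdub either.
Dress Overdub starts before Percussion Overdub ends → Percussion Overdub and Dress Overdub overlap.
Rhythm Rehearsal starts after Percussion Overdub ends, so nothing later overlaps Percussion Overdub either.
Rhythm Rehearsal starts before Dress Overdub ends → Dress Overdub and Rhythm Rehearsal overlap.
Rhythm Warm-up starts before Dress Overdub ends → Dress Overdub and Rhythm Warm-up overlap.
Rhythm Warm-up starts before Rhythm Rehearsal ends → Rhythm Rehearsal and Rhythm Warm-up overlap.
Overlapping pairs: Dress Overdub & Percussion Overdub, Dress Overdub & Rhythm Rehearsal, Dress Overdub & Rhythm Warm-up, Rhythm Rehearsal & Rhythm Warm-up, Rhythm Take & Vocals Tracking — 5 in total.

5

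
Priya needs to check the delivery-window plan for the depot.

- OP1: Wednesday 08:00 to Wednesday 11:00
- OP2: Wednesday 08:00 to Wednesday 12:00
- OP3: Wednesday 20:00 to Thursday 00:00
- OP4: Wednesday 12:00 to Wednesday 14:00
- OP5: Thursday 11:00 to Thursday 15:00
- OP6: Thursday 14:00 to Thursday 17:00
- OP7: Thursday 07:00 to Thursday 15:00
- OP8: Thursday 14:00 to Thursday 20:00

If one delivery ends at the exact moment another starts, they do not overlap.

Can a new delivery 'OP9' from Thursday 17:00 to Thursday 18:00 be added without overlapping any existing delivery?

OP1: ends Wednesday 11:00 at or before OP9 starts Thursday 17:00 → clear.
OP2: ends Wednesday 12:00 at or before OP9 starts Thursday 17:00 → clear.
OP4: ends Wednesday 14:00 at or before OP9 starts Thursday 17:00 → clear.
OP3: ends Thursday 00:00 at or before OP9 starts Thursday 17:00 → clear.
OP7: ends Thursday 15:00 at or before OP9 starts Thursday 17:00 → clear.
OP5: ends Thursday 15:00 at or before OP9 starts Thursday 17:00 → clear.
OP6: ends Thursday 17:00 at or before OP9 starts Thursday 17:00 → clear.
OP8: starts Thursday 14:00 before OP9 ends Thursday 18:00, and ends Thursday 20:00 after OP9 starts Thursday 17:00 → overlap.
OP9 overlaps OP8.

No — it overlaps OP8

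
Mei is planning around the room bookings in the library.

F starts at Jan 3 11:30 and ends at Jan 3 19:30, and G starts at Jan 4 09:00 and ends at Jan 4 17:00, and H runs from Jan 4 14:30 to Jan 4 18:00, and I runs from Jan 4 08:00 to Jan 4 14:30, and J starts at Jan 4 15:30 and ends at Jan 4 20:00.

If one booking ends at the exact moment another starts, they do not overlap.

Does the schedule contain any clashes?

Yes

Sorted by start: F, I, G, H, J.
I starts after F ends; F is clear from here.
G starts before I ends → I and G overlap.
That's a conflict, so the schedule is not conflict-free.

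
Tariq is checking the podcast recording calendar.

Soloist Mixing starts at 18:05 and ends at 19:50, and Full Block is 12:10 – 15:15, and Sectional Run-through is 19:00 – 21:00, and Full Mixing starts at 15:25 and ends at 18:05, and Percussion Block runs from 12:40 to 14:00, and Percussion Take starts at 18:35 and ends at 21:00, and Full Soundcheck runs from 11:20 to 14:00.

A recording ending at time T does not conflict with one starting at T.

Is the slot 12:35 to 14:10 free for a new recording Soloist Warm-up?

No — it overlaps Full Block, Full Soundcheck, Percussion Block

Full Soundcheck: starts 11:20 before Soloist Warm-up ends 14:10, and ends 14:00 after Soloist Warm-up starts 12:35 → overlap.
Full Block: starts 12:10 before Soloist Warm-up ends 14:10, and ends 15:15 after Soloist Warm-up starts 12:35 → overlap.
Percussion Block: starts 12:40 before Soloist Warm-up ends 14:10, and ends 14:00 after Soloist Warm-up starts 12:35 → overlap.
Full Mixing: starts 15:25 at or after Soloist Warm-up ends 14:10 → clear.
Soloist Mixing: starts 18:05 at or after Soloist Warm-up ends 14:10 → clear.
Percussion Take: starts 18:35 at or after Soloist Warm-up ends 14:10 → clear.
Sectional Run-through: starts 19:00 at or after Soloist Warm-up ends 14:10 → clear.
Soloist Warm-up overlaps Full Soundcheck, Percussion Block, Full Block.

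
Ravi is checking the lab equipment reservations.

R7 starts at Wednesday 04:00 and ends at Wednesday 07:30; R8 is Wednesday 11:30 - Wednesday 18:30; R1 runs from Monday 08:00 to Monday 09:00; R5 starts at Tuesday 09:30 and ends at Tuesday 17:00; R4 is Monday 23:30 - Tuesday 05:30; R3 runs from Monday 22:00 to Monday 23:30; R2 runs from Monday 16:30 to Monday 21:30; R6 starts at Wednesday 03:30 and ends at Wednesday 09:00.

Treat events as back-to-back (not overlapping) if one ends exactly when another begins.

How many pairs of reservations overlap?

Two intervals overlap when each starts before the other ends.
Sorted by start: R1, R2, R3, R4, R5, R6, R7, R8.
R2 starts after R1 ends, so nothing later overlaps R1 either.
R3 starts after R2 ends, so nothing later overlaps R2 either.
R4 starts exactly when R3 ends (back-to-back, no overlap), so nothing later overlaps R3 either.
R5 starts after R4 ends, so nothing later overlaps R4 either.
R6 starts after R5 ends, so nothing later overlaps R5 either.
R7 starts before R6 ends → R6 and R7 overlap.
R8 starts after R6 ends.
R8 starts after R7 ends.
Overlapping pairs: R6 & R7 — 1 in total.

1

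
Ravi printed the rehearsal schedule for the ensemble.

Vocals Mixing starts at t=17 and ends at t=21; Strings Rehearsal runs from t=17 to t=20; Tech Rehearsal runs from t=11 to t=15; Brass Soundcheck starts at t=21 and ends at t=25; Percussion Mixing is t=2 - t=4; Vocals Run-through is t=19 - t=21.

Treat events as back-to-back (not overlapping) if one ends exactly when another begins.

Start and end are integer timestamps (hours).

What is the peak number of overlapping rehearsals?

Walk through starts and ends in time order (an end at T is processed before a start at T):
t=2 start Percussion Mixing → 1
t=4 end Percussion Mixing → 0
t=11 start Tech Rehearsal → 1
t=15 end Tech Rehearsal → 0
t=17 start Strings Rehearsal → 1
t=17 start Vocals Mixing → 2
t=19 start Vocals Run-through → 3
t=20 end Strings Rehearsal → 2
t=21 end Vocals Mixing → 1
t=21 end Vocals Run-through → 0
t=21 start Brass Soundcheck → 1
t=25 end Brass Soundcheck → 0
Peak is 3, at t=19 (Strings Rehearsal, Vocals Mixing, Vocals Run-through).

3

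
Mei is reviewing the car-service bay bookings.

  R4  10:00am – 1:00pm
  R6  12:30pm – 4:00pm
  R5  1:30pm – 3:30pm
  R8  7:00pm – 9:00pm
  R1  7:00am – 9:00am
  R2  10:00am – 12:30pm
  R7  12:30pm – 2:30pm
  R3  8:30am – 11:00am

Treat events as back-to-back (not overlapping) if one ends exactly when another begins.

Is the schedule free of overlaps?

No

Two intervals overlap when each starts before the other ends.
Sorted by start: R1, R3, R2, R4, R6, R7, R5, R8.
R3 starts before R1 ends → R1 and R3 overlap.
That's a conflict, so the schedule is not conflict-free.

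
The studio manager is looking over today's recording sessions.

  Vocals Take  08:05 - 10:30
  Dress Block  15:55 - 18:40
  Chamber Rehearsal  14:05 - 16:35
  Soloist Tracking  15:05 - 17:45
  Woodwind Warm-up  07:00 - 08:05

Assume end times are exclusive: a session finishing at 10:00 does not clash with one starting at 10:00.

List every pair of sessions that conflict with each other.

Two intervals overlap when each starts before the other ends.
Sorted by start: Woodwind Warm-up, Vocals Take, Chamber Rehearsal, Soloist Tracking, Dress Block.
Vocals Take starts exactly when Woodwind Warm-up ends (back-to-back, no overlap); Woodwind Warm-up is clear from here.
Chamber Rehearsal starts after Vocals Take ends; Vocals Take is clear from here.
Soloist Tracking starts before Chamber Rehearsal ends → Chamber Rehearsal and Soloist Tracking overlap.
Dress Block starts before Chamber Rehearsal ends → Chamber Rehearsal and Dress Block overlap.
Dress Block starts before Soloist Tracking ends → Soloist Tracking and Dress Block overlap.

Chamber Rehearsal & Dress Block, Chamber Rehearsal & Soloist Tracking, Dress Block & Soloist Tracking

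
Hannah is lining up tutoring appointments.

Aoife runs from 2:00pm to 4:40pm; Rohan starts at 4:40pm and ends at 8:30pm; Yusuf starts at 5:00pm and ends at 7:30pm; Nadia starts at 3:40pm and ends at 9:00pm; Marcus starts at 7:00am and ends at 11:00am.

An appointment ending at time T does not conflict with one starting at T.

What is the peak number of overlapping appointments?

Walk through starts and ends in time order (an end at T is processed before a start at T):
7:00am start Marcus → 1
11:00am end Marcus → 0
2:00pm start Aoife → 1
3:40pm start Nadia → 2
4:40pm end Aoife → 1
4:40pm start Rohan → 2
5:00pm start Yusuf → 3
7:30pm end Yusuf → 2
8:30pm end Rohan → 1
9:00pm end Nadia → 0
Peak is 3, at 5:00pm (Nadia, Rohan, Yusuf).

3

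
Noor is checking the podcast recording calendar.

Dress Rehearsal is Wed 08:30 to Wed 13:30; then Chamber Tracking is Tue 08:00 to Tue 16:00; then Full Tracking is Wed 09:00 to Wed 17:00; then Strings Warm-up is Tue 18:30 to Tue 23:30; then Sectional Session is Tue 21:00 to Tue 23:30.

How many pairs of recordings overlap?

2

Check each pair: they overlap iff neither finishes before the other starts.
Sorted by start: Chamber Tracking, Strings Warm-up, Sectional Session, Dress Rehearsal, Full Tracking.
Strings Warm-up starts after Chamber Tracking ends; Chamber Tracking is clear from here.
Sectional Session starts before Strings Warm-up ends → Strings Warm-up and Sectional Session overlap.
Dress Rehearsal starts after Strings Warm-up ends; Strings Warm-up is clear from here.
Dress Rehearsal starts after Sectional Session ends; Sectional Session is clear from here.
Full Tracking starts before Dress Rehearsal ends → Dress Rehearsal and Full Tracking overlap.
Overlapping pairs: Dress Rehearsal & Full Tracking, Sectional Session & Strings Warm-up — 2 in total.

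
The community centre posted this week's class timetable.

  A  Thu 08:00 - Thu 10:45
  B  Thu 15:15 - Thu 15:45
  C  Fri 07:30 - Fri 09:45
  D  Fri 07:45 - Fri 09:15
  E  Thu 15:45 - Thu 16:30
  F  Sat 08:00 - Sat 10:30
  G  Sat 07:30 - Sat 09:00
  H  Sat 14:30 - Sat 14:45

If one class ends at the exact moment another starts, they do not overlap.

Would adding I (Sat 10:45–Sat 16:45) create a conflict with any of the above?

Yes — it overlaps H

A: ends Thu 10:45 at or before I starts Sat 10:45 → clear.
B: ends Thu 15:45 at or before I starts Sat 10:45 → clear.
E: ends Thu 16:30 at or before I starts Sat 10:45 → clear.
C: ends Fri 09:45 at or before I starts Sat 10:45 → clear.
D: ends Fri 09:15 at or before I starts Sat 10:45 → clear.
G: ends Sat 09:00 at or before I starts Sat 10:45 → clear.
F: ends Sat 10:30 at or before I starts Sat 10:45 → clear.
H: starts Sat 14:30 before I ends Sat 16:45, and ends Sat 14:45 after I starts Sat 10:45 → overlap.
I overlaps H.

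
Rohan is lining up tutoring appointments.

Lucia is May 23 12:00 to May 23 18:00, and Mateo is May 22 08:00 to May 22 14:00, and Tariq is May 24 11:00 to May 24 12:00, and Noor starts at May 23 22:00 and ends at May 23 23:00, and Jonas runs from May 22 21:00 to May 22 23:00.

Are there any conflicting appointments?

No

Check each pair: they overlap iff neither finishes before the other starts.
Sorted by start: Mateo, Jonas, Lucia, Noor, Tariq.
Jonas starts after Mateo ends — done with Mateo.
Lucia starts after Jonas ends — done with Jonas.
Noor starts after Lucia ends — done with Lucia.
Tariq starts after Noor ends.
Every pair is clear; the schedule has no overlaps.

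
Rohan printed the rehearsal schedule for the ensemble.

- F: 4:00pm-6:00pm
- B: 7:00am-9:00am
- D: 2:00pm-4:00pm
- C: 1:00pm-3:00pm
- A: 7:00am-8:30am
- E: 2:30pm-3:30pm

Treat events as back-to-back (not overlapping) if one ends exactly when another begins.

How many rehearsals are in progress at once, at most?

Sort all start/end points and keep a running count:
7:00am start A → 1
7:00am start B → 2
8:30am end A → 1
9:00am end B → 0
1:00pm start C → 1
2:00pm start D → 2
2:30pm start E → 3
3:00pm end C → 2
3:30pm end E → 1
4:00pm end D → 0
4:00pm start F → 1
6:00pm end F → 0
Peak is 3, at 2:30pm (C, D, E).

3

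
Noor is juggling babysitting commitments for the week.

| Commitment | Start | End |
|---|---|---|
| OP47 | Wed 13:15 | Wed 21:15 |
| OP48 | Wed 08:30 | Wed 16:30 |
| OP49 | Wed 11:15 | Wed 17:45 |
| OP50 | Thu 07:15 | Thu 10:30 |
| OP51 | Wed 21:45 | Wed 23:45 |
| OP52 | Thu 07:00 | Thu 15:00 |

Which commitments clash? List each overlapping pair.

Sorted by start: OP48, OP49, OP47, OP51, OP52, OP50.
OP49 starts before OP48 ends → OP48 and OP49 overlap.
OP47 starts before OP48 ends → OP48 and OP47 overlap.
OP51 starts after OP48 ends, so nothing later overlaps OP48 either.
OP47 starts before OP49 ends → OP49 and OP47 overlap.
OP51 starts after OP49 ends, so nothing later overlaps OP49 either.
OP51 starts after OP47 ends, so nothing later overlaps OP47 either.
OP52 starts after OP51 ends, so nothing later overlaps OP51 either.
OP50 starts before OP52 ends → OP52 and OP50 overlap.

OP47 & OP48, OP47 & OP49, OP48 & OP49, OP50 & OP52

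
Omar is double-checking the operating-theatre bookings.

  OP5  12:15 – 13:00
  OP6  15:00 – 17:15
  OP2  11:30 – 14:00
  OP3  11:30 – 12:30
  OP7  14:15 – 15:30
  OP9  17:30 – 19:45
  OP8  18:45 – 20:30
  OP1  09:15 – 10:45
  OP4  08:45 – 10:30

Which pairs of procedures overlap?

OP1 & OP4, OP2 & OP3, OP2 & OP5, OP3 & OP5, OP6 & OP7, OP8 & OP9

Two intervals overlap when each starts before the other ends.
Sorted by start: OP4, OP1, OP2, OP3, OP5, OP7, OP6, OP9, OP8.
OP1 starts before OP4 ends → OP4 and OP1 overlap.
OP2 starts after OP4 ends — done with OP4.
OP2 starts after OP1 ends — done with OP1.
OP3 starts before OP2 ends → OP2 and OP3 overlap.
OP5 starts before OP2 ends → OP2 and OP5 overlap.
OP7 starts after OP2 ends — done with OP2.
OP5 starts before OP3 ends → OP3 and OP5 overlap.
OP7 starts after OP3 ends — done with OP3.
OP7 starts after OP5 ends — done with OP5.
OP6 starts before OP7 ends → OP7 and OP6 overlap.
OP9 starts after OP7 ends — done with OP7.
OP9 starts after OP6 ends — done with OP6.
OP8 starts before OP9 ends → OP9 and OP8 overlap.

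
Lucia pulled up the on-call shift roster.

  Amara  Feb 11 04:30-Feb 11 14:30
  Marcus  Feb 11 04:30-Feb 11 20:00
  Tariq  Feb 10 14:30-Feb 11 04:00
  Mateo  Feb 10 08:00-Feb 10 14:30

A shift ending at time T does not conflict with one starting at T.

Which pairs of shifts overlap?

Amara & Marcus

Check each pair: they overlap iff neither finishes before the other starts.
Sorted by start: Mateo, Tariq, Amara, Marcus.
Tariq starts exactly when Mateo ends (back-to-back, no overlap), so nothing later overlaps Mateo either.
Amara starts after Tariq ends, so nothing later overlaps Tariq either.
Marcus starts before Amara ends → Amara and Marcus overlap.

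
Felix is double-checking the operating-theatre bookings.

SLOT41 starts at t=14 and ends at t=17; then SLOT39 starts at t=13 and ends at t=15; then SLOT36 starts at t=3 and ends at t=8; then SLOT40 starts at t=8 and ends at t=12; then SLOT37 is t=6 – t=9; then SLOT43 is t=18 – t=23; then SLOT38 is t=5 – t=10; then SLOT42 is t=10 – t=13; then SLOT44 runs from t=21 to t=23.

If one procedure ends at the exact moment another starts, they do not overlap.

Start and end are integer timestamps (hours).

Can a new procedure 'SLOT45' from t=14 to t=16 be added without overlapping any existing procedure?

SLOT36: ends t=8 at or before SLOT45 starts t=14 → clear.
SLOT38: ends t=10 at or before SLOT45 starts t=14 → clear.
SLOT37: ends t=9 at or before SLOT45 starts t=14 → clear.
SLOT40: ends t=12 at or before SLOT45 starts t=14 → clear.
SLOT42: ends t=13 at or before SLOT45 starts t=14 → clear.
SLOT39: starts t=13 before SLOT45 ends t=16, and ends t=15 after SLOT45 starts t=14 → overlap.
SLOT41: starts t=14 before SLOT45 ends t=16, and ends t=17 after SLOT45 starts t=14 → overlap.
SLOT43: starts t=18 at or after SLOT45 ends t=16 → clear.
SLOT44: starts t=21 at or after SLOT45 ends t=16 → clear.
SLOT45 overlaps SLOT39, SLOT41.

No — it overlaps SLOT39, SLOT41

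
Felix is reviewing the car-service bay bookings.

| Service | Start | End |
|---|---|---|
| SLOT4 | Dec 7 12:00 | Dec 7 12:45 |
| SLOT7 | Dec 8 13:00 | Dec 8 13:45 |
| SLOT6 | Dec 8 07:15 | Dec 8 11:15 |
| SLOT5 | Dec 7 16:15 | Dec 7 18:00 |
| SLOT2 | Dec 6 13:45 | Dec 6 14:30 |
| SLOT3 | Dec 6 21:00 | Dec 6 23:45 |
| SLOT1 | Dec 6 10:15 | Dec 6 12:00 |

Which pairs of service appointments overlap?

Check each pair: they overlap iff neither finishes before the other starts.
Sorted by start: SLOT1, SLOT2, SLOT3, SLOT4, SLOT5, SLOT6, SLOT7.
SLOT2 starts after SLOT1 ends; SLOT1 is clear from here.
SLOT3 starts after SLOT2 ends; SLOT2 is clear from here.
SLOT4 starts after SLOT3 ends; SLOT3 is clear from here.
SLOT5 starts after SLOT4 ends; SLOT4 is clear from here.
SLOT6 starts after SLOT5 ends; SLOT5 is clear from here.
SLOT7 starts after SLOT6 ends.

no overlapping pairs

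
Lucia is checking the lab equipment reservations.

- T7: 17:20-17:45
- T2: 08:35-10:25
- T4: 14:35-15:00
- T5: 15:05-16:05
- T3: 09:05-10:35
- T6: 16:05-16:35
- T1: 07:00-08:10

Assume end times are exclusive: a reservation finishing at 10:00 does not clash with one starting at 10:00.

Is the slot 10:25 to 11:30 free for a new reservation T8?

No — it overlaps T3

T1: ends 08:10 at or before T8 starts 10:25 → clear.
T2: ends 10:25 at or before T8 starts 10:25 → clear.
T3: starts 09:05 before T8 ends 11:30, and ends 10:35 after T8 starts 10:25 → overlap.
T4: starts 14:35 at or after T8 ends 11:30 → clear.
T5: starts 15:05 at or after T8 ends 11:30 → clear.
T6: starts 16:05 at or after T8 ends 11:30 → clear.
T7: starts 17:20 at or after T8 ends 11:30 → clear.
T8 overlaps T3.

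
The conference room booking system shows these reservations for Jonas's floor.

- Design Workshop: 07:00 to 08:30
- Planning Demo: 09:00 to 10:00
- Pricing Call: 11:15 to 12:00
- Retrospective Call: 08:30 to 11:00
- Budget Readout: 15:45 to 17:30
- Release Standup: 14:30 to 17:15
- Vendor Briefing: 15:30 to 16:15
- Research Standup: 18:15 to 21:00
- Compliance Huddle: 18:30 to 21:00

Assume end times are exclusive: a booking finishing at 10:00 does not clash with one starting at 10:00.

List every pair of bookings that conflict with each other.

Sorted by start: Design Workshop, Retrospective Call, Planning Demo, Pricing Call, Release Standup, Vendor Briefing, Budget Readout, Research Standup, Compliance Huddle.
Retrospective Call starts exactly when Design Workshop ends (back-to-back, no overlap); Design Workshop is clear from here.
Planning Demo starts before Retrospective Call ends → Retrospective Call and Planning Demo overlap.
Pricing Call starts after Retrospective Call ends; Retrospective Call is clear from here.
Pricing Call starts after Planning Demo ends; Planning Demo is clear from here.
Release Standup starts after Pricing Call ends; Pricing Call is clear from here.
Vendor Briefing starts before Release Standup ends → Release Standup and Vendor Briefing overlap.
Budget Readout starts before Release Standup ends → Release Standup and Budget Readout overlap.
Research Standup starts after Release Standup ends; Release Standup is clear from here.
Budget Readout starts before Vendor Briefing ends → Vendor Briefing and Budget Readout overlap.
Research Standup starts after Vendor Briefing ends; Vendor Briefing is clear from here.
Research Standup starts after Budget Readout ends; Budget Readout is clear from here.
Compliance Huddle starts before Research Standup ends → Research Standup and Compliance Huddle overlap.

Budget Readout & Release Standup, Budget Readout & Vendor Briefing, Compliance Huddle & Research Standup, Planning Demo & Retrospective Call, Release Standup & Vendor Briefing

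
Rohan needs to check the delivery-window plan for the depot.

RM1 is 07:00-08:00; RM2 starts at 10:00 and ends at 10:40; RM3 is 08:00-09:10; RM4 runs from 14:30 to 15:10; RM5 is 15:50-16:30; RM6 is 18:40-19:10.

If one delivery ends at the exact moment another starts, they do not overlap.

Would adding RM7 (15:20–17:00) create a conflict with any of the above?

RM1: ends 08:00 at or before RM7 starts 15:20 → clear.
RM3: ends 09:10 at or before RM7 starts 15:20 → clear.
RM2: ends 10:40 at or before RM7 starts 15:20 → clear.
RM4: ends 15:10 at or before RM7 starts 15:20 → clear.
RM5: starts 15:50 before RM7 ends 17:00, and ends 16:30 after RM7 starts 15:20 → overlap.
RM6: starts 18:40 at or after RM7 ends 17:00 → clear.
RM7 overlaps RM5.

Yes — it overlaps RM5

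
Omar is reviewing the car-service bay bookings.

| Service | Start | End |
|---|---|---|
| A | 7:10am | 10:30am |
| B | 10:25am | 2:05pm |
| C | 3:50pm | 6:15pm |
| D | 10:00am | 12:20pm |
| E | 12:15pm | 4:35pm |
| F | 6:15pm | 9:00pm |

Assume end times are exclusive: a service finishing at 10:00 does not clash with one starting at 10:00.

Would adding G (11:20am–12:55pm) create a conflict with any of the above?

Yes — it overlaps B, D, E

A: ends 10:30am at or before G starts 11:20am → clear.
D: starts 10:00am before G ends 12:55pm, and ends 12:20pm after G starts 11:20am → overlap.
B: starts 10:25am before G ends 12:55pm, and ends 2:05pm after G starts 11:20am → overlap.
E: starts 12:15pm before G ends 12:55pm, and ends 4:35pm after G starts 11:20am → overlap.
C: starts 3:50pm at or after G ends 12:55pm → clear.
F: starts 6:15pm at or after G ends 12:55pm → clear.
G overlaps B, D, E.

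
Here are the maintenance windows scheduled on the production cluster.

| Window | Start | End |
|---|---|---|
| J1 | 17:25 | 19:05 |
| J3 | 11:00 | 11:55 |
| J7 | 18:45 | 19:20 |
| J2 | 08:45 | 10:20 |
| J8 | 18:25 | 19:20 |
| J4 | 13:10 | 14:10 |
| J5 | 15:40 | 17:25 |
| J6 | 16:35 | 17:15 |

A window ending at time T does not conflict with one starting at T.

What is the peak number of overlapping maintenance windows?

3

Sweep the timeline, counting +1 at each start and −1 at each end (ends before starts at a tie):
08:45 start J2 → 1
10:20 end J2 → 0
11:00 start J3 → 1
11:55 end J3 → 0
13:10 start J4 → 1
14:10 end J4 → 0
15:40 start J5 → 1
16:35 start J6 → 2
17:15 end J6 → 1
17:25 end J5 → 0
17:25 start J1 → 1
18:25 start J8 → 2
18:45 start J7 → 3
19:05 end J1 → 2
19:20 end J7 → 1
19:20 end J8 → 0
Peak is 3, at 18:45 (J1, J7, J8).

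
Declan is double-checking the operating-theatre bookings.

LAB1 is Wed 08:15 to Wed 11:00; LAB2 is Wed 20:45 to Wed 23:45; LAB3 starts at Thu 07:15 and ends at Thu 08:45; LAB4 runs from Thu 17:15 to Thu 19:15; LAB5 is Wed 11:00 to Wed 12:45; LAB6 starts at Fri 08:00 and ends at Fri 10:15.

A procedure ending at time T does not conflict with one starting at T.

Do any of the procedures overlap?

No

Sorted by start: LAB1, LAB5, LAB2, LAB3, LAB4, LAB6.
LAB5 starts exactly when LAB1 ends (back-to-back, no overlap), so nothing later overlaps LAB1 either.
LAB2 starts after LAB5 ends, so nothing later overlaps LAB5 either.
LAB3 starts after LAB2 ends, so nothing later overlaps LAB2 either.
LAB4 starts after LAB3 ends, so nothing later overlaps LAB3 either.
LAB6 starts after LAB4 ends.
Every pair is clear; the schedule has no overlaps.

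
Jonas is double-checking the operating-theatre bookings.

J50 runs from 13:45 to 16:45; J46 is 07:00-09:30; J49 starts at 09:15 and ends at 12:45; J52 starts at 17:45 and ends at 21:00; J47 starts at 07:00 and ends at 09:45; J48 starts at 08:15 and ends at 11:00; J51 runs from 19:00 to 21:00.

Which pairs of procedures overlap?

J46 & J47, J46 & J48, J46 & J49, J47 & J48, J47 & J49, J48 & J49, J51 & J52

Sorted by start: J46, J47, J48, J49, J50, J52, J51.
J47 starts before J46 ends → J46 and J47 overlap.
J48 starts before J46 ends → J46 and J48 overlap.
J49 starts before J46 ends → J46 and J49 overlap.
J50 starts after J46 ends, so nothing later overlaps J46 either.
J48 starts before J47 ends → J47 and J48 overlap.
J49 starts before J47 ends → J47 and J49 overlap.
J50 starts after J47 ends, so nothing later overlaps J47 either.
J49 starts before J48 ends → J48 and J49 overlap.
J50 starts after J48 ends, so nothing later overlaps J48 either.
J50 starts after J49 ends, so nothing later overlaps J49 either.
J52 starts after J50 ends, so nothing later overlaps J50 either.
J51 starts before J52 ends → J52 and J51 overlap.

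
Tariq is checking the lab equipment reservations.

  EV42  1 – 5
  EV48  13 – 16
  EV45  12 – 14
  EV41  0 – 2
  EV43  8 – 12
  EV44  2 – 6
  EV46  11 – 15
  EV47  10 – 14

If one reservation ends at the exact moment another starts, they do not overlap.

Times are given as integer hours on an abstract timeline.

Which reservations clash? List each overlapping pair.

Sorted by start: EV41, EV42, EV44, EV43, EV47, EV46, EV45, EV48.
EV42 starts before EV41 ends → EV41 and EV42 overlap.
EV44 starts exactly when EV41 ends (back-to-back, no overlap); EV41 is clear from here.
EV44 starts before EV42 ends → EV42 and EV44 overlap.
EV43 starts after EV42 ends; EV42 is clear from here.
EV43 starts after EV44 ends; EV44 is clear from here.
EV47 starts before EV43 ends → EV43 and EV47 overlap.
EV46 starts before EV43 ends → EV43 and EV46 overlap.
EV45 starts exactly when EV43 ends (back-to-back, no overlap); EV43 is clear from here.
EV46 starts before EV47 ends → EV47 and EV46 overlap.
EV45 starts before EV47 ends → EV47 and EV45 overlap.
EV48 starts before EV47 ends → EV47 and EV48 overlap.
EV45 starts before EV46 ends → EV46 and EV45 overlap.
EV48 starts before EV46 ends → EV46 and EV48 overlap.
EV48 starts before EV45 ends → EV45 and EV48 overlap.

EV41 & EV42, EV42 & EV44, EV43 & EV46, EV43 & EV47, EV45 & EV46, EV45 & EV47, EV45 & EV48, EV46 & EV47, EV46 & EV48, EV47 & EV48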